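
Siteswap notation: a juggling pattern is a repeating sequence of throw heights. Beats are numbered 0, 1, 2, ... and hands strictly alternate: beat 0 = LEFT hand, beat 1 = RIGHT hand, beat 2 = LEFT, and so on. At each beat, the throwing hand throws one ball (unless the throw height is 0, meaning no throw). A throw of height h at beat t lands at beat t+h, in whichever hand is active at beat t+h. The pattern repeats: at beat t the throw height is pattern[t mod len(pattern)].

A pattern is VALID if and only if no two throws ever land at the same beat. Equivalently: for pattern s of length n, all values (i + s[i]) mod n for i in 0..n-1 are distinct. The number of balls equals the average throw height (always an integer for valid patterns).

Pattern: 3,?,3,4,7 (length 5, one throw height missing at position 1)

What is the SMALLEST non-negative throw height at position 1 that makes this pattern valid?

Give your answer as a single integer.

i=0: (0 + 3) mod 5 = 3
i=1: s[i]=? (unknown)
i=2: (2 + 3) mod 5 = 0
i=3: (3 + 4) mod 5 = 2
i=4: (4 + 7) mod 5 = 1
Known residues: [0, 1, 2, 3]; need a permutation of 0..4, so missing residue r = 4
Need (1 + s) mod 5 = 4; smallest s = (4 - 1) mod 5 = 3

Answer: 3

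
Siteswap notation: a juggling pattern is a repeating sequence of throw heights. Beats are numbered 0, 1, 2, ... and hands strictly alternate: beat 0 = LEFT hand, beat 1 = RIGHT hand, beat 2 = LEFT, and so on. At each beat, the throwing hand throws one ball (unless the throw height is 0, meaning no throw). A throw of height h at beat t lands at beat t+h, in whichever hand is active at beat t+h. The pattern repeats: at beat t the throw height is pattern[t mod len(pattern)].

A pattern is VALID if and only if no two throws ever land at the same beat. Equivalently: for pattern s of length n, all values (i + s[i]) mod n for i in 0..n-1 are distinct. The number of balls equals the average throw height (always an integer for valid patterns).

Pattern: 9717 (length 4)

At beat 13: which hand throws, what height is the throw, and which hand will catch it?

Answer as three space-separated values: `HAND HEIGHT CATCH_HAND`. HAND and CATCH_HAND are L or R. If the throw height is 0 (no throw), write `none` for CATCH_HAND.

Answer: R 7 L

Derivation:
Beat 13: 13 mod 2 = 1, so hand = R
Throw height = pattern[13 mod 4] = pattern[1] = 7
Lands at beat 13+7=20, 20 mod 2 = 0, so catch hand = L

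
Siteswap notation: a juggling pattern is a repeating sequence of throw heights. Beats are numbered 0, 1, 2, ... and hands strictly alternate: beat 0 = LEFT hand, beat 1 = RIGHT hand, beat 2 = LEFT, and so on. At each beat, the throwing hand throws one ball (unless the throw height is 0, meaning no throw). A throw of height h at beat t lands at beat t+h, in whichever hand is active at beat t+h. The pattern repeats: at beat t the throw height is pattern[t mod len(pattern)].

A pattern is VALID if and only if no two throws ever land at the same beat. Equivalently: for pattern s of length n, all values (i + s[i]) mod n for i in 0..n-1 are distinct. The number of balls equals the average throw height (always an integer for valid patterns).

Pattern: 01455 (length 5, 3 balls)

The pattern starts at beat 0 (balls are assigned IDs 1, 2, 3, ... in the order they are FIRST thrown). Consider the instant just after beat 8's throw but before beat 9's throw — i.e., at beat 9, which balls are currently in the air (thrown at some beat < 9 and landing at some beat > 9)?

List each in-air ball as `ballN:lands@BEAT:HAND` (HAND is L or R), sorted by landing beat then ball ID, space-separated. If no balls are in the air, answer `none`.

Beat 1 (R): throw ball1 h=1 -> lands@2:L; in-air after throw: [b1@2:L]
Beat 2 (L): throw ball1 h=4 -> lands@6:L; in-air after throw: [b1@6:L]
Beat 3 (R): throw ball2 h=5 -> lands@8:L; in-air after throw: [b1@6:L b2@8:L]
Beat 4 (L): throw ball3 h=5 -> lands@9:R; in-air after throw: [b1@6:L b2@8:L b3@9:R]
Beat 6 (L): throw ball1 h=1 -> lands@7:R; in-air after throw: [b1@7:R b2@8:L b3@9:R]
Beat 7 (R): throw ball1 h=4 -> lands@11:R; in-air after throw: [b2@8:L b3@9:R b1@11:R]
Beat 8 (L): throw ball2 h=5 -> lands@13:R; in-air after throw: [b3@9:R b1@11:R b2@13:R]
Beat 9 (R): throw ball3 h=5 -> lands@14:L; in-air after throw: [b1@11:R b2@13:R b3@14:L]

Answer: ball1:lands@11:R ball2:lands@13:R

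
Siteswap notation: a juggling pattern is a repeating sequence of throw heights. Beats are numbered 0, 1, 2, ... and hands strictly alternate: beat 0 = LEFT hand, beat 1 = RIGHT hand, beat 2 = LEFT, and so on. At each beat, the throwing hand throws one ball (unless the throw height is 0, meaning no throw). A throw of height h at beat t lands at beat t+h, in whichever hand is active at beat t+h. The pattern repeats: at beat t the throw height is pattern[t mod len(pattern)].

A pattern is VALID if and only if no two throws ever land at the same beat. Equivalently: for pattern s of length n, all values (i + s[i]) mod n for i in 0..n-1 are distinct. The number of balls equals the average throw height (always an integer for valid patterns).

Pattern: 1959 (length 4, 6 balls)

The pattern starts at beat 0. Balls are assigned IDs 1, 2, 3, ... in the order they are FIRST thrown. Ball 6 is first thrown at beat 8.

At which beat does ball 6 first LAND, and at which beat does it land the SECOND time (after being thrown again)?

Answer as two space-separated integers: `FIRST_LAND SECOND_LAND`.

Answer: 9 18

Derivation:
Beat 0 (L): throw ball1 h=1 -> lands@1:R; in-air after throw: [b1@1:R]
Beat 1 (R): throw ball1 h=9 -> lands@10:L; in-air after throw: [b1@10:L]
Beat 2 (L): throw ball2 h=5 -> lands@7:R; in-air after throw: [b2@7:R b1@10:L]
Beat 3 (R): throw ball3 h=9 -> lands@12:L; in-air after throw: [b2@7:R b1@10:L b3@12:L]
Beat 4 (L): throw ball4 h=1 -> lands@5:R; in-air after throw: [b4@5:R b2@7:R b1@10:L b3@12:L]
Beat 5 (R): throw ball4 h=9 -> lands@14:L; in-air after throw: [b2@7:R b1@10:L b3@12:L b4@14:L]
Beat 6 (L): throw ball5 h=5 -> lands@11:R; in-air after throw: [b2@7:R b1@10:L b5@11:R b3@12:L b4@14:L]
Beat 7 (R): throw ball2 h=9 -> lands@16:L; in-air after throw: [b1@10:L b5@11:R b3@12:L b4@14:L b2@16:L]
Beat 8 (L): throw ball6 h=1 -> lands@9:R; in-air after throw: [b6@9:R b1@10:L b5@11:R b3@12:L b4@14:L b2@16:L]
Beat 9 (R): throw ball6 h=9 -> lands@18:L; in-air after throw: [b1@10:L b5@11:R b3@12:L b4@14:L b2@16:L b6@18:L]
Beat 10 (L): throw ball1 h=5 -> lands@15:R; in-air after throw: [b5@11:R b3@12:L b4@14:L b1@15:R b2@16:L b6@18:L]
Beat 11 (R): throw ball5 h=9 -> lands@20:L; in-air after throw: [b3@12:L b4@14:L b1@15:R b2@16:L b6@18:L b5@20:L]
Ball 6: thrown@8 h=1 -> first land @9; rethrown@9 h=9 -> second land @18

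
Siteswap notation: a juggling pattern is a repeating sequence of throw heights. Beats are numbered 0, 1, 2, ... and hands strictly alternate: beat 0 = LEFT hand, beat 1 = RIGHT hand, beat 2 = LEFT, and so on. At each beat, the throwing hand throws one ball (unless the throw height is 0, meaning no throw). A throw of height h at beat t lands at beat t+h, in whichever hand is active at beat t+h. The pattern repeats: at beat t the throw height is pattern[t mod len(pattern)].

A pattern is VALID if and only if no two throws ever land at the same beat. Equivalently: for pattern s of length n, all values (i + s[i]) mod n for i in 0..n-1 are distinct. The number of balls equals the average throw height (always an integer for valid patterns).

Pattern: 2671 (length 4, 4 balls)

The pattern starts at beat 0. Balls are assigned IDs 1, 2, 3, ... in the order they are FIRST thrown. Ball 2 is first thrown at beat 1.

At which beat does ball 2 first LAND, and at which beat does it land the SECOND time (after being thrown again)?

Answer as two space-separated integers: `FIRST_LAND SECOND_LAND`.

Answer: 7 8

Derivation:
Beat 0 (L): throw ball1 h=2 -> lands@2:L; in-air after throw: [b1@2:L]
Beat 1 (R): throw ball2 h=6 -> lands@7:R; in-air after throw: [b1@2:L b2@7:R]
Beat 2 (L): throw ball1 h=7 -> lands@9:R; in-air after throw: [b2@7:R b1@9:R]
Beat 3 (R): throw ball3 h=1 -> lands@4:L; in-air after throw: [b3@4:L b2@7:R b1@9:R]
Beat 4 (L): throw ball3 h=2 -> lands@6:L; in-air after throw: [b3@6:L b2@7:R b1@9:R]
Beat 5 (R): throw ball4 h=6 -> lands@11:R; in-air after throw: [b3@6:L b2@7:R b1@9:R b4@11:R]
Beat 6 (L): throw ball3 h=7 -> lands@13:R; in-air after throw: [b2@7:R b1@9:R b4@11:R b3@13:R]
Beat 7 (R): throw ball2 h=1 -> lands@8:L; in-air after throw: [b2@8:L b1@9:R b4@11:R b3@13:R]
Beat 8 (L): throw ball2 h=2 -> lands@10:L; in-air after throw: [b1@9:R b2@10:L b4@11:R b3@13:R]
Ball 2: thrown@1 h=6 -> first land @7; rethrown@7 h=1 -> second land @8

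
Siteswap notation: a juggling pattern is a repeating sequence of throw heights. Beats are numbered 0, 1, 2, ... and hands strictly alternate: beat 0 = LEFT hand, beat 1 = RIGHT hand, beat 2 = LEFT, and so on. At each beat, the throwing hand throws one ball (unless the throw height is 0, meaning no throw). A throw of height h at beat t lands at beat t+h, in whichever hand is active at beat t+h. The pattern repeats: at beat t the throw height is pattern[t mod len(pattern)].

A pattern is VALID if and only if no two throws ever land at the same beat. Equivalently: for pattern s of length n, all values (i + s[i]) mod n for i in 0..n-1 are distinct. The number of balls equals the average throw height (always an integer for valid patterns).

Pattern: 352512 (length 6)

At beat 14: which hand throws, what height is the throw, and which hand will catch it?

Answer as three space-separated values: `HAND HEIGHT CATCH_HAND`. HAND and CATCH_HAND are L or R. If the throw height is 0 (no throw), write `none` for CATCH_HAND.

Answer: L 2 L

Derivation:
Beat 14: 14 mod 2 = 0, so hand = L
Throw height = pattern[14 mod 6] = pattern[2] = 2
Lands at beat 14+2=16, 16 mod 2 = 0, so catch hand = L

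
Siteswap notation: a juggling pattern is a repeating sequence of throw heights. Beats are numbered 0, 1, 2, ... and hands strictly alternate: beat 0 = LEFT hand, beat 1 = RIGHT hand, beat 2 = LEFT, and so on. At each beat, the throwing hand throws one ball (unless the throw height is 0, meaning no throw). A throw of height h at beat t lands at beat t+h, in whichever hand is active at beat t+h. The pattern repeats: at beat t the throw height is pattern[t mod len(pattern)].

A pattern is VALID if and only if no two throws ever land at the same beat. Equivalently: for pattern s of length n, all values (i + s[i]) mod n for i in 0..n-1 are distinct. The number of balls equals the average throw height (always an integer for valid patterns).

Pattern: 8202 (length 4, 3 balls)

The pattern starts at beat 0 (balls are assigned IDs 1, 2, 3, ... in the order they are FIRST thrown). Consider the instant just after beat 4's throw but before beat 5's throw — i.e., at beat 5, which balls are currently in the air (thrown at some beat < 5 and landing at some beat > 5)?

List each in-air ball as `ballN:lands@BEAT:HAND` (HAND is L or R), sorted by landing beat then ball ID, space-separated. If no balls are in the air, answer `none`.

Beat 0 (L): throw ball1 h=8 -> lands@8:L; in-air after throw: [b1@8:L]
Beat 1 (R): throw ball2 h=2 -> lands@3:R; in-air after throw: [b2@3:R b1@8:L]
Beat 3 (R): throw ball2 h=2 -> lands@5:R; in-air after throw: [b2@5:R b1@8:L]
Beat 4 (L): throw ball3 h=8 -> lands@12:L; in-air after throw: [b2@5:R b1@8:L b3@12:L]
Beat 5 (R): throw ball2 h=2 -> lands@7:R; in-air after throw: [b2@7:R b1@8:L b3@12:L]

Answer: ball1:lands@8:L ball3:lands@12:L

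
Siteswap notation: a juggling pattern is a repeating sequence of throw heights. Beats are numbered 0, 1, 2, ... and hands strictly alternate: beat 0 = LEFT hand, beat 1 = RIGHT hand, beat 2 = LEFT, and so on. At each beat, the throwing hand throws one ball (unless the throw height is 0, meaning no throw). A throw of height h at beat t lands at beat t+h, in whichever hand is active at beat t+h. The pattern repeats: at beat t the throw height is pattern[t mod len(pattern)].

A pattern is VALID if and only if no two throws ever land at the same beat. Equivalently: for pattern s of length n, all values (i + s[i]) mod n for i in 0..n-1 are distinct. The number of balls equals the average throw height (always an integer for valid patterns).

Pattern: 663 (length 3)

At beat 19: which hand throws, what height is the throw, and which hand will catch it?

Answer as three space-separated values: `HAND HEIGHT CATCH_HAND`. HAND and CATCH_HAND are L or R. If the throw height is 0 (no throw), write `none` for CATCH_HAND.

Answer: R 6 R

Derivation:
Beat 19: 19 mod 2 = 1, so hand = R
Throw height = pattern[19 mod 3] = pattern[1] = 6
Lands at beat 19+6=25, 25 mod 2 = 1, so catch hand = R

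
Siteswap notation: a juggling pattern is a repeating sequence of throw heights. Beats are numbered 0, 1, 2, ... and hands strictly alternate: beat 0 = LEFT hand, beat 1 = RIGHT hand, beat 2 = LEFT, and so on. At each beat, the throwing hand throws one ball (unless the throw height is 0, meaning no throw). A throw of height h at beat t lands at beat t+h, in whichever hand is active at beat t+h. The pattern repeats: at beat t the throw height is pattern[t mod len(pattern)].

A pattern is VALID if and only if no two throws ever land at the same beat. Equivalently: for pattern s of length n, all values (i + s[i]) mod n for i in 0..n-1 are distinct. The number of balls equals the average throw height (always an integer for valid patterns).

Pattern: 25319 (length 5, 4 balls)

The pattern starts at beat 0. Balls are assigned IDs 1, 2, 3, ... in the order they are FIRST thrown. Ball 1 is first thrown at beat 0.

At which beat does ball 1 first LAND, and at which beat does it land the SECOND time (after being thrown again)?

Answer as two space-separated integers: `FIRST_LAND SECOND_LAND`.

Answer: 2 5

Derivation:
Beat 0 (L): throw ball1 h=2 -> lands@2:L; in-air after throw: [b1@2:L]
Beat 1 (R): throw ball2 h=5 -> lands@6:L; in-air after throw: [b1@2:L b2@6:L]
Beat 2 (L): throw ball1 h=3 -> lands@5:R; in-air after throw: [b1@5:R b2@6:L]
Beat 3 (R): throw ball3 h=1 -> lands@4:L; in-air after throw: [b3@4:L b1@5:R b2@6:L]
Beat 4 (L): throw ball3 h=9 -> lands@13:R; in-air after throw: [b1@5:R b2@6:L b3@13:R]
Beat 5 (R): throw ball1 h=2 -> lands@7:R; in-air after throw: [b2@6:L b1@7:R b3@13:R]
Ball 1: thrown@0 h=2 -> first land @2; rethrown@2 h=3 -> second land @5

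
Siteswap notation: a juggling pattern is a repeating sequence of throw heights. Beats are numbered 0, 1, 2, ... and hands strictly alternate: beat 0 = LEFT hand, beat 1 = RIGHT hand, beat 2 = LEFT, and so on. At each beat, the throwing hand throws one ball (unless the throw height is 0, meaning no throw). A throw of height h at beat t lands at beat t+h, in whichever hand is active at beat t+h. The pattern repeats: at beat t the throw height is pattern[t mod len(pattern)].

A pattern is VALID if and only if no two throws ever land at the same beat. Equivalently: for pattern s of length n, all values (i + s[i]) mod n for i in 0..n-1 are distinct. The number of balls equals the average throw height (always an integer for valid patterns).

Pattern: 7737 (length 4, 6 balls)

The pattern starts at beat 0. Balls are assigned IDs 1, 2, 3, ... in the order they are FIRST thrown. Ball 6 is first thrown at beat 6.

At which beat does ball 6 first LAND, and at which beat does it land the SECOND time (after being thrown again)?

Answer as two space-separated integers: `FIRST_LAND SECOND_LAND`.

Beat 0 (L): throw ball1 h=7 -> lands@7:R; in-air after throw: [b1@7:R]
Beat 1 (R): throw ball2 h=7 -> lands@8:L; in-air after throw: [b1@7:R b2@8:L]
Beat 2 (L): throw ball3 h=3 -> lands@5:R; in-air after throw: [b3@5:R b1@7:R b2@8:L]
Beat 3 (R): throw ball4 h=7 -> lands@10:L; in-air after throw: [b3@5:R b1@7:R b2@8:L b4@10:L]
Beat 4 (L): throw ball5 h=7 -> lands@11:R; in-air after throw: [b3@5:R b1@7:R b2@8:L b4@10:L b5@11:R]
Beat 5 (R): throw ball3 h=7 -> lands@12:L; in-air after throw: [b1@7:R b2@8:L b4@10:L b5@11:R b3@12:L]
Beat 6 (L): throw ball6 h=3 -> lands@9:R; in-air after throw: [b1@7:R b2@8:L b6@9:R b4@10:L b5@11:R b3@12:L]
Beat 7 (R): throw ball1 h=7 -> lands@14:L; in-air after throw: [b2@8:L b6@9:R b4@10:L b5@11:R b3@12:L b1@14:L]
Beat 8 (L): throw ball2 h=7 -> lands@15:R; in-air after throw: [b6@9:R b4@10:L b5@11:R b3@12:L b1@14:L b2@15:R]
Beat 9 (R): throw ball6 h=7 -> lands@16:L; in-air after throw: [b4@10:L b5@11:R b3@12:L b1@14:L b2@15:R b6@16:L]
Beat 10 (L): throw ball4 h=3 -> lands@13:R; in-air after throw: [b5@11:R b3@12:L b4@13:R b1@14:L b2@15:R b6@16:L]
Beat 11 (R): throw ball5 h=7 -> lands@18:L; in-air after throw: [b3@12:L b4@13:R b1@14:L b2@15:R b6@16:L b5@18:L]
Beat 12 (L): throw ball3 h=7 -> lands@19:R; in-air after throw: [b4@13:R b1@14:L b2@15:R b6@16:L b5@18:L b3@19:R]
Beat 13 (R): throw ball4 h=7 -> lands@20:L; in-air after throw: [b1@14:L b2@15:R b6@16:L b5@18:L b3@19:R b4@20:L]
Beat 14 (L): throw ball1 h=3 -> lands@17:R; in-air after throw: [b2@15:R b6@16:L b1@17:R b5@18:L b3@19:R b4@20:L]
Beat 15 (R): throw ball2 h=7 -> lands@22:L; in-air after throw: [b6@16:L b1@17:R b5@18:L b3@19:R b4@20:L b2@22:L]
Beat 16 (L): throw ball6 h=7 -> lands@23:R; in-air after throw: [b1@17:R b5@18:L b3@19:R b4@20:L b2@22:L b6@23:R]
Ball 6: thrown@6 h=3 -> first land @9; rethrown@9 h=7 -> second land @16

Answer: 9 16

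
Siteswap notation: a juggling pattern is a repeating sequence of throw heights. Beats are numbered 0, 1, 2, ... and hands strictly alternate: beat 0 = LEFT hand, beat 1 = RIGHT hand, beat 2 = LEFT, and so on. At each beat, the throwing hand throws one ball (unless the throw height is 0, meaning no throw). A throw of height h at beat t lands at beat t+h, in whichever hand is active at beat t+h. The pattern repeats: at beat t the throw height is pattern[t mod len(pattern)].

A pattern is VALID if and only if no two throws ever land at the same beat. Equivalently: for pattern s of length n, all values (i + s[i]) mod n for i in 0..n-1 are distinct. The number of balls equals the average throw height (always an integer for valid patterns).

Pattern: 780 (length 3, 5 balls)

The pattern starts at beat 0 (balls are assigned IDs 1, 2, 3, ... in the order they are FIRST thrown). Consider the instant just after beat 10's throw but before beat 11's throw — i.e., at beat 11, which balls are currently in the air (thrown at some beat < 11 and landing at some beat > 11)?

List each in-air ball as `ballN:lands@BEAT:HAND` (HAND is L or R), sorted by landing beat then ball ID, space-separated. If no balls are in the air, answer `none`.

Beat 0 (L): throw ball1 h=7 -> lands@7:R; in-air after throw: [b1@7:R]
Beat 1 (R): throw ball2 h=8 -> lands@9:R; in-air after throw: [b1@7:R b2@9:R]
Beat 3 (R): throw ball3 h=7 -> lands@10:L; in-air after throw: [b1@7:R b2@9:R b3@10:L]
Beat 4 (L): throw ball4 h=8 -> lands@12:L; in-air after throw: [b1@7:R b2@9:R b3@10:L b4@12:L]
Beat 6 (L): throw ball5 h=7 -> lands@13:R; in-air after throw: [b1@7:R b2@9:R b3@10:L b4@12:L b5@13:R]
Beat 7 (R): throw ball1 h=8 -> lands@15:R; in-air after throw: [b2@9:R b3@10:L b4@12:L b5@13:R b1@15:R]
Beat 9 (R): throw ball2 h=7 -> lands@16:L; in-air after throw: [b3@10:L b4@12:L b5@13:R b1@15:R b2@16:L]
Beat 10 (L): throw ball3 h=8 -> lands@18:L; in-air after throw: [b4@12:L b5@13:R b1@15:R b2@16:L b3@18:L]

Answer: ball4:lands@12:L ball5:lands@13:R ball1:lands@15:R ball2:lands@16:L ball3:lands@18:L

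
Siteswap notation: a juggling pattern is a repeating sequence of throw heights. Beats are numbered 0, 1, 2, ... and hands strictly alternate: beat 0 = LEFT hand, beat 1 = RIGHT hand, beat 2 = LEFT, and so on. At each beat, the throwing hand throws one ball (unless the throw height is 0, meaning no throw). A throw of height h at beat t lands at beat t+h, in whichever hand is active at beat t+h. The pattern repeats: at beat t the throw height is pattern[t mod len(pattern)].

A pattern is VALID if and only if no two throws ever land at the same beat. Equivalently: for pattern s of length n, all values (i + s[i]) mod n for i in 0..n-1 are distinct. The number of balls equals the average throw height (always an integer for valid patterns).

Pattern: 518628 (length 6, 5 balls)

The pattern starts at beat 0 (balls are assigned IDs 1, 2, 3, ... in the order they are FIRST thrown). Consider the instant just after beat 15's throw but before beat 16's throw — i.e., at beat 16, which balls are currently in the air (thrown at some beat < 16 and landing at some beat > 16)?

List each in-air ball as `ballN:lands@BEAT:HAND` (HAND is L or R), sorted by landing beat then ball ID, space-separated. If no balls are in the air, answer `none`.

Beat 0 (L): throw ball1 h=5 -> lands@5:R; in-air after throw: [b1@5:R]
Beat 1 (R): throw ball2 h=1 -> lands@2:L; in-air after throw: [b2@2:L b1@5:R]
Beat 2 (L): throw ball2 h=8 -> lands@10:L; in-air after throw: [b1@5:R b2@10:L]
Beat 3 (R): throw ball3 h=6 -> lands@9:R; in-air after throw: [b1@5:R b3@9:R b2@10:L]
Beat 4 (L): throw ball4 h=2 -> lands@6:L; in-air after throw: [b1@5:R b4@6:L b3@9:R b2@10:L]
Beat 5 (R): throw ball1 h=8 -> lands@13:R; in-air after throw: [b4@6:L b3@9:R b2@10:L b1@13:R]
Beat 6 (L): throw ball4 h=5 -> lands@11:R; in-air after throw: [b3@9:R b2@10:L b4@11:R b1@13:R]
Beat 7 (R): throw ball5 h=1 -> lands@8:L; in-air after throw: [b5@8:L b3@9:R b2@10:L b4@11:R b1@13:R]
Beat 8 (L): throw ball5 h=8 -> lands@16:L; in-air after throw: [b3@9:R b2@10:L b4@11:R b1@13:R b5@16:L]
Beat 9 (R): throw ball3 h=6 -> lands@15:R; in-air after throw: [b2@10:L b4@11:R b1@13:R b3@15:R b5@16:L]
Beat 10 (L): throw ball2 h=2 -> lands@12:L; in-air after throw: [b4@11:R b2@12:L b1@13:R b3@15:R b5@16:L]
Beat 11 (R): throw ball4 h=8 -> lands@19:R; in-air after throw: [b2@12:L b1@13:R b3@15:R b5@16:L b4@19:R]
Beat 12 (L): throw ball2 h=5 -> lands@17:R; in-air after throw: [b1@13:R b3@15:R b5@16:L b2@17:R b4@19:R]
Beat 13 (R): throw ball1 h=1 -> lands@14:L; in-air after throw: [b1@14:L b3@15:R b5@16:L b2@17:R b4@19:R]
Beat 14 (L): throw ball1 h=8 -> lands@22:L; in-air after throw: [b3@15:R b5@16:L b2@17:R b4@19:R b1@22:L]
Beat 15 (R): throw ball3 h=6 -> lands@21:R; in-air after throw: [b5@16:L b2@17:R b4@19:R b3@21:R b1@22:L]
Beat 16 (L): throw ball5 h=2 -> lands@18:L; in-air after throw: [b2@17:R b5@18:L b4@19:R b3@21:R b1@22:L]

Answer: ball2:lands@17:R ball4:lands@19:R ball3:lands@21:R ball1:lands@22:L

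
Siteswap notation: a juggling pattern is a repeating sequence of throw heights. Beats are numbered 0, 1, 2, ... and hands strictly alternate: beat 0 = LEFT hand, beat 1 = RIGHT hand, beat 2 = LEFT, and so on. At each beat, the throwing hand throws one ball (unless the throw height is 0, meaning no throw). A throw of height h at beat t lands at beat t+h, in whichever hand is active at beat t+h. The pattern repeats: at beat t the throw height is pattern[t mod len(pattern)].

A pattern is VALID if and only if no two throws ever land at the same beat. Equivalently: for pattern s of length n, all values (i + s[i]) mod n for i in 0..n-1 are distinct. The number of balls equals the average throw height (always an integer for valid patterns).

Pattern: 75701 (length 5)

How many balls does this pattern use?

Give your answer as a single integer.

Answer: 4

Derivation:
Pattern = [7, 5, 7, 0, 1], length n = 5
  position 0: throw height = 7, running sum = 7
  position 1: throw height = 5, running sum = 12
  position 2: throw height = 7, running sum = 19
  position 3: throw height = 0, running sum = 19
  position 4: throw height = 1, running sum = 20
Total sum = 20; balls = sum / n = 20 / 5 = 4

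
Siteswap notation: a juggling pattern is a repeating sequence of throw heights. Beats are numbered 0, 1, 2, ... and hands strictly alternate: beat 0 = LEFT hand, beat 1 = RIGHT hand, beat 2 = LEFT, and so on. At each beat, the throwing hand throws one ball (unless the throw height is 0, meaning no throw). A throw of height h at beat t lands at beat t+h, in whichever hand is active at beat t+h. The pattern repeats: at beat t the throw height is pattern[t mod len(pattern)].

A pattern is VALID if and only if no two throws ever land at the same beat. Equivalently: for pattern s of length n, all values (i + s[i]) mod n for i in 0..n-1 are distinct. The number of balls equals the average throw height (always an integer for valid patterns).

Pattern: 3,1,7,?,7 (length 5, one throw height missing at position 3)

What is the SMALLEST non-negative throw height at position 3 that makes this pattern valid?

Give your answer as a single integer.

Answer: 2

Derivation:
i=0: (0 + 3) mod 5 = 3
i=1: (1 + 1) mod 5 = 2
i=2: (2 + 7) mod 5 = 4
i=3: s[i]=? (unknown)
i=4: (4 + 7) mod 5 = 1
Known residues: [1, 2, 3, 4]; need a permutation of 0..4, so missing residue r = 0
Need (3 + s) mod 5 = 0; smallest s = (0 - 3) mod 5 = 2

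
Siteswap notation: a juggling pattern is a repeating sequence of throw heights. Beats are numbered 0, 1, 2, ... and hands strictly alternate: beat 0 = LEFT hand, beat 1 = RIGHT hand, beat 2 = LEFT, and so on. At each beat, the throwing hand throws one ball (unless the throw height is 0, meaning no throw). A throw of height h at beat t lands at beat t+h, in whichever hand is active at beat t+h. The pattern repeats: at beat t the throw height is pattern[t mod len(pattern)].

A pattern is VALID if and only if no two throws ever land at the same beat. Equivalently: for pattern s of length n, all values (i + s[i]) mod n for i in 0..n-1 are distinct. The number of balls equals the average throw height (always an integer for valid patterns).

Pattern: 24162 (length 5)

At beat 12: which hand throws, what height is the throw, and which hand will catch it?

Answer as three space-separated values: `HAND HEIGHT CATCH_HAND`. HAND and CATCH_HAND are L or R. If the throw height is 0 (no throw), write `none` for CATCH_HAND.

Answer: L 1 R

Derivation:
Beat 12: 12 mod 2 = 0, so hand = L
Throw height = pattern[12 mod 5] = pattern[2] = 1
Lands at beat 12+1=13, 13 mod 2 = 1, so catch hand = R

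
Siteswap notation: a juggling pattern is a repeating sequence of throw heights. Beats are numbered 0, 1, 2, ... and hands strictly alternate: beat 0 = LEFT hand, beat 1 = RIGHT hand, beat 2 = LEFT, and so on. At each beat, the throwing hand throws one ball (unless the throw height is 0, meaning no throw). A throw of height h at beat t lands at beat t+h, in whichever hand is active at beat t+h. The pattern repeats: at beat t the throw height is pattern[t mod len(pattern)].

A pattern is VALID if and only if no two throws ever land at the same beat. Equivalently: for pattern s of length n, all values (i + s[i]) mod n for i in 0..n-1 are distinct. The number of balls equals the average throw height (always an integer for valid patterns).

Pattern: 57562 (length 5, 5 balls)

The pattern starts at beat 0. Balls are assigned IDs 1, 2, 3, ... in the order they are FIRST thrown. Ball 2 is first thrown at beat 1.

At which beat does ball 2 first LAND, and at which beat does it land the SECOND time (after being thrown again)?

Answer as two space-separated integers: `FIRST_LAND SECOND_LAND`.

Beat 0 (L): throw ball1 h=5 -> lands@5:R; in-air after throw: [b1@5:R]
Beat 1 (R): throw ball2 h=7 -> lands@8:L; in-air after throw: [b1@5:R b2@8:L]
Beat 2 (L): throw ball3 h=5 -> lands@7:R; in-air after throw: [b1@5:R b3@7:R b2@8:L]
Beat 3 (R): throw ball4 h=6 -> lands@9:R; in-air after throw: [b1@5:R b3@7:R b2@8:L b4@9:R]
Beat 4 (L): throw ball5 h=2 -> lands@6:L; in-air after throw: [b1@5:R b5@6:L b3@7:R b2@8:L b4@9:R]
Beat 5 (R): throw ball1 h=5 -> lands@10:L; in-air after throw: [b5@6:L b3@7:R b2@8:L b4@9:R b1@10:L]
Beat 6 (L): throw ball5 h=7 -> lands@13:R; in-air after throw: [b3@7:R b2@8:L b4@9:R b1@10:L b5@13:R]
Beat 7 (R): throw ball3 h=5 -> lands@12:L; in-air after throw: [b2@8:L b4@9:R b1@10:L b3@12:L b5@13:R]
Beat 8 (L): throw ball2 h=6 -> lands@14:L; in-air after throw: [b4@9:R b1@10:L b3@12:L b5@13:R b2@14:L]
Beat 9 (R): throw ball4 h=2 -> lands@11:R; in-air after throw: [b1@10:L b4@11:R b3@12:L b5@13:R b2@14:L]
Beat 10 (L): throw ball1 h=5 -> lands@15:R; in-air after throw: [b4@11:R b3@12:L b5@13:R b2@14:L b1@15:R]
Beat 11 (R): throw ball4 h=7 -> lands@18:L; in-air after throw: [b3@12:L b5@13:R b2@14:L b1@15:R b4@18:L]
Beat 12 (L): throw ball3 h=5 -> lands@17:R; in-air after throw: [b5@13:R b2@14:L b1@15:R b3@17:R b4@18:L]
Beat 13 (R): throw ball5 h=6 -> lands@19:R; in-air after throw: [b2@14:L b1@15:R b3@17:R b4@18:L b5@19:R]
Beat 14 (L): throw ball2 h=2 -> lands@16:L; in-air after throw: [b1@15:R b2@16:L b3@17:R b4@18:L b5@19:R]
Ball 2: thrown@1 h=7 -> first land @8; rethrown@8 h=6 -> second land @14

Answer: 8 14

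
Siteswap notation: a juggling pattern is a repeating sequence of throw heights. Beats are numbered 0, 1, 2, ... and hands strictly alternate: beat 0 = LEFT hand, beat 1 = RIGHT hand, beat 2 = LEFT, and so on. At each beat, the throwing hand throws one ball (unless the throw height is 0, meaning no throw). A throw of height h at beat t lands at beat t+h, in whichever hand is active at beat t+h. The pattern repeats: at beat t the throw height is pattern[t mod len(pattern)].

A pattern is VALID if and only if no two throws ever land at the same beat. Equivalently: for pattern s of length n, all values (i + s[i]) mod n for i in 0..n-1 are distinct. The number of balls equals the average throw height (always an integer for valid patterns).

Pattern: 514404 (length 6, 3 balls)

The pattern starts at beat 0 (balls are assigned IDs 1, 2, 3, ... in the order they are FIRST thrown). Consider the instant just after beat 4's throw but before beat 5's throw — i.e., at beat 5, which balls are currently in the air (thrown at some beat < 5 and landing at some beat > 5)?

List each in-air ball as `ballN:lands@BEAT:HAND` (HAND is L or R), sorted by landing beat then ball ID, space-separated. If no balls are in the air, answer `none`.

Beat 0 (L): throw ball1 h=5 -> lands@5:R; in-air after throw: [b1@5:R]
Beat 1 (R): throw ball2 h=1 -> lands@2:L; in-air after throw: [b2@2:L b1@5:R]
Beat 2 (L): throw ball2 h=4 -> lands@6:L; in-air after throw: [b1@5:R b2@6:L]
Beat 3 (R): throw ball3 h=4 -> lands@7:R; in-air after throw: [b1@5:R b2@6:L b3@7:R]
Beat 5 (R): throw ball1 h=4 -> lands@9:R; in-air after throw: [b2@6:L b3@7:R b1@9:R]

Answer: ball2:lands@6:L ball3:lands@7:R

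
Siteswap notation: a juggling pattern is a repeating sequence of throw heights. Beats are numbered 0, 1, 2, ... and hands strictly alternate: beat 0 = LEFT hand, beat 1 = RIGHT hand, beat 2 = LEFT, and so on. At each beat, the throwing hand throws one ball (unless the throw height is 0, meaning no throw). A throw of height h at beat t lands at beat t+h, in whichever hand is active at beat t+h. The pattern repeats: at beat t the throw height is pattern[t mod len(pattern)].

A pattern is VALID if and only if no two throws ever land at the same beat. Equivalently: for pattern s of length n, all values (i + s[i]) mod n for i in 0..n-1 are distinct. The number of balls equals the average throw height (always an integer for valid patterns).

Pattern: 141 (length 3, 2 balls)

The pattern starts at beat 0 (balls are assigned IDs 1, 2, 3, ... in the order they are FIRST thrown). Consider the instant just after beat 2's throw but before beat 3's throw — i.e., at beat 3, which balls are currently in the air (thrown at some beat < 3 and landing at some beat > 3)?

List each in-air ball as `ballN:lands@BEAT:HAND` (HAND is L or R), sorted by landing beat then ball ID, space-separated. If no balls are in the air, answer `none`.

Beat 0 (L): throw ball1 h=1 -> lands@1:R; in-air after throw: [b1@1:R]
Beat 1 (R): throw ball1 h=4 -> lands@5:R; in-air after throw: [b1@5:R]
Beat 2 (L): throw ball2 h=1 -> lands@3:R; in-air after throw: [b2@3:R b1@5:R]
Beat 3 (R): throw ball2 h=1 -> lands@4:L; in-air after throw: [b2@4:L b1@5:R]

Answer: ball1:lands@5:R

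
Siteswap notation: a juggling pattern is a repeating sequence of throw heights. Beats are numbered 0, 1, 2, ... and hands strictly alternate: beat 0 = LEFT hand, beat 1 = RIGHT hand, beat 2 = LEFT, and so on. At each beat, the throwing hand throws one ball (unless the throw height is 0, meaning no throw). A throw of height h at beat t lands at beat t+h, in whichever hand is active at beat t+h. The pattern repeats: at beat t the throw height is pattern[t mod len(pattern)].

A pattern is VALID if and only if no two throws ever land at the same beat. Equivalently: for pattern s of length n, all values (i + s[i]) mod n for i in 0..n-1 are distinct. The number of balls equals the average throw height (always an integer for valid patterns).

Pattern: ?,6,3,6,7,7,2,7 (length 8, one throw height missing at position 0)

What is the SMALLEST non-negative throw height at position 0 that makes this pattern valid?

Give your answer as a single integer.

i=0: s[i]=? (unknown)
i=1: (1 + 6) mod 8 = 7
i=2: (2 + 3) mod 8 = 5
i=3: (3 + 6) mod 8 = 1
i=4: (4 + 7) mod 8 = 3
i=5: (5 + 7) mod 8 = 4
i=6: (6 + 2) mod 8 = 0
i=7: (7 + 7) mod 8 = 6
Known residues: [0, 1, 3, 4, 5, 6, 7]; need a permutation of 0..7, so missing residue r = 2
Need (0 + s) mod 8 = 2; smallest s = (2 - 0) mod 8 = 2

Answer: 2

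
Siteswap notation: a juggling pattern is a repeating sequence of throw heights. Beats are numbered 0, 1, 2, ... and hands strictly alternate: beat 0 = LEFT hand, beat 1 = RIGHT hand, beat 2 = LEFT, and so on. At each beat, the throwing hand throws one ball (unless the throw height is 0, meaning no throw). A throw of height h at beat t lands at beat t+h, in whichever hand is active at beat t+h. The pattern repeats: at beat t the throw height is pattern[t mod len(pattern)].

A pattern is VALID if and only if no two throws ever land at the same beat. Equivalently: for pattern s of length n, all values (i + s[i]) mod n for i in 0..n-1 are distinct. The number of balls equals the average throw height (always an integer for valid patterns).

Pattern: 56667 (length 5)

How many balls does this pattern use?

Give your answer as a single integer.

Pattern = [5, 6, 6, 6, 7], length n = 5
  position 0: throw height = 5, running sum = 5
  position 1: throw height = 6, running sum = 11
  position 2: throw height = 6, running sum = 17
  position 3: throw height = 6, running sum = 23
  position 4: throw height = 7, running sum = 30
Total sum = 30; balls = sum / n = 30 / 5 = 6

Answer: 6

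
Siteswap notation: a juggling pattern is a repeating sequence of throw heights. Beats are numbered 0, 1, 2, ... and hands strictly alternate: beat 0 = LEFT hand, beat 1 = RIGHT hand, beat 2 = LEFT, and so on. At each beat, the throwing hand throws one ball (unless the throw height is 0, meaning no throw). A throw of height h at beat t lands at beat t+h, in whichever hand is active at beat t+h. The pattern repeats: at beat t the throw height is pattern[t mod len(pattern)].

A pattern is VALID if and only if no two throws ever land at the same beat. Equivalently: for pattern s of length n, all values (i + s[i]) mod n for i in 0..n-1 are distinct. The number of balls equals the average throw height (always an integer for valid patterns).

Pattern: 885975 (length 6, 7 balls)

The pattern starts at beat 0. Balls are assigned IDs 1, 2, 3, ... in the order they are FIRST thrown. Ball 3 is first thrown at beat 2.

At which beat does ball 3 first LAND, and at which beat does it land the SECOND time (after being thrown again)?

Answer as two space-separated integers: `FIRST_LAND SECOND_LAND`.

Beat 0 (L): throw ball1 h=8 -> lands@8:L; in-air after throw: [b1@8:L]
Beat 1 (R): throw ball2 h=8 -> lands@9:R; in-air after throw: [b1@8:L b2@9:R]
Beat 2 (L): throw ball3 h=5 -> lands@7:R; in-air after throw: [b3@7:R b1@8:L b2@9:R]
Beat 3 (R): throw ball4 h=9 -> lands@12:L; in-air after throw: [b3@7:R b1@8:L b2@9:R b4@12:L]
Beat 4 (L): throw ball5 h=7 -> lands@11:R; in-air after throw: [b3@7:R b1@8:L b2@9:R b5@11:R b4@12:L]
Beat 5 (R): throw ball6 h=5 -> lands@10:L; in-air after throw: [b3@7:R b1@8:L b2@9:R b6@10:L b5@11:R b4@12:L]
Beat 6 (L): throw ball7 h=8 -> lands@14:L; in-air after throw: [b3@7:R b1@8:L b2@9:R b6@10:L b5@11:R b4@12:L b7@14:L]
Beat 7 (R): throw ball3 h=8 -> lands@15:R; in-air after throw: [b1@8:L b2@9:R b6@10:L b5@11:R b4@12:L b7@14:L b3@15:R]
Beat 8 (L): throw ball1 h=5 -> lands@13:R; in-air after throw: [b2@9:R b6@10:L b5@11:R b4@12:L b1@13:R b7@14:L b3@15:R]
Beat 9 (R): throw ball2 h=9 -> lands@18:L; in-air after throw: [b6@10:L b5@11:R b4@12:L b1@13:R b7@14:L b3@15:R b2@18:L]
Beat 10 (L): throw ball6 h=7 -> lands@17:R; in-air after throw: [b5@11:R b4@12:L b1@13:R b7@14:L b3@15:R b6@17:R b2@18:L]
Beat 11 (R): throw ball5 h=5 -> lands@16:L; in-air after throw: [b4@12:L b1@13:R b7@14:L b3@15:R b5@16:L b6@17:R b2@18:L]
Beat 12 (L): throw ball4 h=8 -> lands@20:L; in-air after throw: [b1@13:R b7@14:L b3@15:R b5@16:L b6@17:R b2@18:L b4@20:L]
Beat 13 (R): throw ball1 h=8 -> lands@21:R; in-air after throw: [b7@14:L b3@15:R b5@16:L b6@17:R b2@18:L b4@20:L b1@21:R]
Beat 14 (L): throw ball7 h=5 -> lands@19:R; in-air after throw: [b3@15:R b5@16:L b6@17:R b2@18:L b7@19:R b4@20:L b1@21:R]
Beat 15 (R): throw ball3 h=9 -> lands@24:L; in-air after throw: [b5@16:L b6@17:R b2@18:L b7@19:R b4@20:L b1@21:R b3@24:L]
Ball 3: thrown@2 h=5 -> first land @7; rethrown@7 h=8 -> second land @15

Answer: 7 15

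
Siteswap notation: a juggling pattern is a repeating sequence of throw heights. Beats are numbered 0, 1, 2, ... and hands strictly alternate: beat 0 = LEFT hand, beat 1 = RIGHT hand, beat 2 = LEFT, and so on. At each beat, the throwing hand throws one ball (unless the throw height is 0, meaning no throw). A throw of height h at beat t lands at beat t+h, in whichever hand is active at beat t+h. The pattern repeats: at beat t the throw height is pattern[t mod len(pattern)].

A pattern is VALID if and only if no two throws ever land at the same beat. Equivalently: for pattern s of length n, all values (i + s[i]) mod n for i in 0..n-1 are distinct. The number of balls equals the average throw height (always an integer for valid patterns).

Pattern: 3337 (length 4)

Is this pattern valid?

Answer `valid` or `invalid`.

Answer: valid

Derivation:
i=0: (i + s[i]) mod n = (0 + 3) mod 4 = 3
i=1: (i + s[i]) mod n = (1 + 3) mod 4 = 0
i=2: (i + s[i]) mod n = (2 + 3) mod 4 = 1
i=3: (i + s[i]) mod n = (3 + 7) mod 4 = 2
Residues: [3, 0, 1, 2], distinct: True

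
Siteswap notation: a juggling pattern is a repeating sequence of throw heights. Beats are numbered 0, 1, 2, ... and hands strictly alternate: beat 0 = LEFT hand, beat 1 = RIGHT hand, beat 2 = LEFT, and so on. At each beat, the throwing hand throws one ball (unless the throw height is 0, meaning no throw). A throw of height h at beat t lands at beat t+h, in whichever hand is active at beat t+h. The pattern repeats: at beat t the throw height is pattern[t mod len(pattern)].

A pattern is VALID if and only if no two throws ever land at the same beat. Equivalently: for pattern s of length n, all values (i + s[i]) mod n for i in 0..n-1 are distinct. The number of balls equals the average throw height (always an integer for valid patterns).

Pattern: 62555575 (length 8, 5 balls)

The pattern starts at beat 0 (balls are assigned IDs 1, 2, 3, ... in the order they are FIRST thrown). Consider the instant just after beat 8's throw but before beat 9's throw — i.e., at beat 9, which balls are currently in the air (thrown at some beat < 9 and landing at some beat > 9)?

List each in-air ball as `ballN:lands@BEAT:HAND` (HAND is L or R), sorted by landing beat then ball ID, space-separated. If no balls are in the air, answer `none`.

Beat 0 (L): throw ball1 h=6 -> lands@6:L; in-air after throw: [b1@6:L]
Beat 1 (R): throw ball2 h=2 -> lands@3:R; in-air after throw: [b2@3:R b1@6:L]
Beat 2 (L): throw ball3 h=5 -> lands@7:R; in-air after throw: [b2@3:R b1@6:L b3@7:R]
Beat 3 (R): throw ball2 h=5 -> lands@8:L; in-air after throw: [b1@6:L b3@7:R b2@8:L]
Beat 4 (L): throw ball4 h=5 -> lands@9:R; in-air after throw: [b1@6:L b3@7:R b2@8:L b4@9:R]
Beat 5 (R): throw ball5 h=5 -> lands@10:L; in-air after throw: [b1@6:L b3@7:R b2@8:L b4@9:R b5@10:L]
Beat 6 (L): throw ball1 h=7 -> lands@13:R; in-air after throw: [b3@7:R b2@8:L b4@9:R b5@10:L b1@13:R]
Beat 7 (R): throw ball3 h=5 -> lands@12:L; in-air after throw: [b2@8:L b4@9:R b5@10:L b3@12:L b1@13:R]
Beat 8 (L): throw ball2 h=6 -> lands@14:L; in-air after throw: [b4@9:R b5@10:L b3@12:L b1@13:R b2@14:L]
Beat 9 (R): throw ball4 h=2 -> lands@11:R; in-air after throw: [b5@10:L b4@11:R b3@12:L b1@13:R b2@14:L]

Answer: ball5:lands@10:L ball3:lands@12:L ball1:lands@13:R ball2:lands@14:L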